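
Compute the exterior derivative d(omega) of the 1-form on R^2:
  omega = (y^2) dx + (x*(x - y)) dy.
d(omega) = (2*x - 3*y) dx ∧ dy

For a 1-form omega = sum_i f_i dx_i, the exterior derivative is
  d(omega) = sum_{i < j} (∂f_j/∂x_i - ∂f_i/∂x_j) dx_i ∧ dx_j.
  coefficient of dx ∧ dy: ∂f_2/∂x - ∂f_1/∂y = ∂(x*(x - y))/∂x - ∂(y^2)/∂y = 2*x - 3*y
Assembling: d(omega) = (2*x - 3*y) dx ∧ dy.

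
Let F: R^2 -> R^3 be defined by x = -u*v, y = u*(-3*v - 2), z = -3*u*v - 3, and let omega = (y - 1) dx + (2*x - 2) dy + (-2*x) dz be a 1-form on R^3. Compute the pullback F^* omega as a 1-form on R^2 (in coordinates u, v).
F^* omega = (3*u*v^2 + 6*u*v + 7*v + 4) du + (u*(3*u*v + 2*u + 7)) dv

Using F^*(f dg) = (f ∘ F) d(g ∘ F), substitute each coordinate x_i by F_i(u, v) in f_i, and replace dx_i by d F_i = (∂F_i/∂u) du + (∂F_i/∂v) dv.
  For the x component: f_1(F) = -3*u*v - 2*u - 1; d F_1 = (-v) du + (-u) dv
  For the y component: f_2(F) = -2*u*v - 2; d F_2 = (-3*v - 2) du + (-3*u) dv
  For the z component: f_3(F) = 2*u*v; d F_3 = (-3*v) du + (-3*u) dv
Combining and collecting du, dv coefficients:
  coeff of du: 3*u*v^2 + 6*u*v + 7*v + 4
  coeff of dv: u*(3*u*v + 2*u + 7)
F^* omega = (3*u*v^2 + 6*u*v + 7*v + 4) du + (u*(3*u*v + 2*u + 7)) dv.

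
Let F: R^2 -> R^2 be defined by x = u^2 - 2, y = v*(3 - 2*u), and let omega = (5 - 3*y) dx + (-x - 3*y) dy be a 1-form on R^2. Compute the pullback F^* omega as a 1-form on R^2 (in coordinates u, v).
F^* omega = (14*u^2*v - 12*u*v^2 - 18*u*v + 10*u + 18*v^2 - 4*v) du + (2*u^3 - 12*u^2*v - 3*u^2 + 36*u*v - 4*u - 27*v + 6) dv

Using F^*(f dg) = (f ∘ F) d(g ∘ F), substitute each coordinate x_i by F_i(u, v) in f_i, and replace dx_i by d F_i = (∂F_i/∂u) du + (∂F_i/∂v) dv.
  For the x component: f_1(F) = 6*u*v - 9*v + 5; d F_1 = (2*u) du + (0) dv
  For the y component: f_2(F) = -u^2 + 6*u*v - 9*v + 2; d F_2 = (-2*v) du + (3 - 2*u) dv
Combining and collecting du, dv coefficients:
  coeff of du: 14*u^2*v - 12*u*v^2 - 18*u*v + 10*u + 18*v^2 - 4*v
  coeff of dv: 2*u^3 - 12*u^2*v - 3*u^2 + 36*u*v - 4*u - 27*v + 6
F^* omega = (14*u^2*v - 12*u*v^2 - 18*u*v + 10*u + 18*v^2 - 4*v) du + (2*u^3 - 12*u^2*v - 3*u^2 + 36*u*v - 4*u - 27*v + 6) dv.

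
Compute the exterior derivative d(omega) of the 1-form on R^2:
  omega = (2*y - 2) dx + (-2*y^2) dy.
d(omega) = (-2) dx ∧ dy

For a 1-form omega = sum_i f_i dx_i, the exterior derivative is
  d(omega) = sum_{i < j} (∂f_j/∂x_i - ∂f_i/∂x_j) dx_i ∧ dx_j.
  coefficient of dx ∧ dy: ∂f_2/∂x - ∂f_1/∂y = ∂(-2*y^2)/∂x - ∂(2*y - 2)/∂y = -2
Assembling: d(omega) = (-2) dx ∧ dy.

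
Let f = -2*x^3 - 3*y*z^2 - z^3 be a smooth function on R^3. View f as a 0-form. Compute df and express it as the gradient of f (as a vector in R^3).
df = (-6*x^2) dx + (-3*z^2) dy + (3*z*(-2*y - z)) dz; grad f = (-6*x^2, -3*z^2, 3*z*(-2*y - z))

For a 0-form f, d f = (∂f/∂x) dx + (∂f/∂y) dy + (∂f/∂z) dz. The components of the vector representation are exactly the entries of grad f in Cartesian coordinates:
  ∂f/∂x = -6*x^2
  ∂f/∂y = -3*z^2
  ∂f/∂z = 3*z*(-2*y - z).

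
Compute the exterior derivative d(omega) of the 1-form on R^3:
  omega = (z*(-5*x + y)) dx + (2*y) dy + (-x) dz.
d(omega) = (-z) dx ∧ dy + (5*x - y - 1) dx ∧ dz

For a 1-form omega = sum_i f_i dx_i, the exterior derivative is
  d(omega) = sum_{i < j} (∂f_j/∂x_i - ∂f_i/∂x_j) dx_i ∧ dx_j.
  coefficient of dx ∧ dy: ∂f_2/∂x - ∂f_1/∂y = ∂(2*y)/∂x - ∂(z*(-5*x + y))/∂y = -z
  coefficient of dx ∧ dz: ∂f_3/∂x - ∂f_1/∂z = ∂(-x)/∂x - ∂(z*(-5*x + y))/∂z = 5*x - y - 1
Assembling: d(omega) = (-z) dx ∧ dy + (5*x - y - 1) dx ∧ dz.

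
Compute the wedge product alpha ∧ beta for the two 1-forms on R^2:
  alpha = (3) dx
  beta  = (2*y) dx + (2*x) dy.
alpha ∧ beta = (6*x) dx ∧ dy

Distribute the wedge, using dx_i ∧ dx_j = -dx_j ∧ dx_i and dx_i ∧ dx_i = 0. For each pair (i, j) with i < j, the coefficient of dx_i ∧ dx_j in alpha ∧ beta is (alpha_i * beta_j - alpha_j * beta_i). Collecting: alpha ∧ beta = (6*x) dx ∧ dy.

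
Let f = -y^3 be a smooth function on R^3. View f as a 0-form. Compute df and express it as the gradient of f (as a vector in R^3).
df = (0) dx + (-3*y^2) dy + (0) dz; grad f = (0, -3*y^2, 0)

For a 0-form f, d f = (∂f/∂x) dx + (∂f/∂y) dy + (∂f/∂z) dz. The components of the vector representation are exactly the entries of grad f in Cartesian coordinates:
  ∂f/∂x = 0
  ∂f/∂y = -3*y^2
  ∂f/∂z = 0.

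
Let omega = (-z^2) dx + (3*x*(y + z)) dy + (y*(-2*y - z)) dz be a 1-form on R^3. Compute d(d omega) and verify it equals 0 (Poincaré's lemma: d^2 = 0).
d(d omega) = 0

Step 1: d omega = sum_{i<j} (∂f_j/∂x_i - ∂f_i/∂x_j) dx_i ∧ dx_j:
  coeff of dx ∧ dy: 3*y + 3*z
  coeff of dx ∧ dz: 2*z
  coeff of dy ∧ dz: -3*x - 4*y - z
Step 2: Apply d again to each 2-form coefficient. The only possible 3-form in R^3 is dx ∧ dy ∧ dz, with coefficient
  ∂(coeff of dy∧dz)/∂x - ∂(coeff of dx∧dz)/∂y + ∂(coeff of dx∧dy)/∂z
  = ∂/∂x (-3*x - 4*y - z) - ∂/∂y (2*z) + ∂/∂z (3*y + 3*z).
Each of these terms simplifies to sums of mixed partials that cancel in pairs. The result is 0 (by equality of mixed partials for smooth functions — Schwarz / Clairaut).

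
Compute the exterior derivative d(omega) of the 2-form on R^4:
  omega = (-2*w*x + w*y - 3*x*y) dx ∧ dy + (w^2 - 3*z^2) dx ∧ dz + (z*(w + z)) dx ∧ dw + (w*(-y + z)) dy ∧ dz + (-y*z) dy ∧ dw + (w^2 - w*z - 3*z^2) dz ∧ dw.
d(omega) = (-2*x + y) dx ∧ dy ∧ dw + (w - 2*z) dx ∧ dz ∧ dw + (z) dy ∧ dz ∧ dw

For a 2-form omega = sum_{i<j} g_{ij} dx_i ∧ dx_j, the exterior derivative is
  d(omega) = sum_{i<j} d(g_{ij}) ∧ dx_i ∧ dx_j = sum_{i<j, k} (∂g_{ij}/∂x_k) dx_k ∧ dx_i ∧ dx_j.
Expand each term, using dx_k ∧ dx_i ∧ dx_j = sgn(permutation) dx_{(a)} ∧ dx_{(b)} ∧ dx_{(c)} with (a < b < c) sorted:
  d(-2*w*x + w*y - 3*x*y) includes (∂/∂w)(-2*w*x + w*y - 3*x*y) dw = (-2*x + y) dw, which multiplied by dx ∧ dy gives (-2*x + y) dx ∧ dy ∧ dw
  d(w^2 - 3*z^2) includes (∂/∂w)(w^2 - 3*z^2) dw = (2*w) dw, which multiplied by dx ∧ dz gives (2*w) dx ∧ dz ∧ dw
  d(z*(w + z)) includes (∂/∂z)(z*(w + z)) dz = (w + 2*z) dz, which multiplied by dx ∧ dw gives (-w - 2*z) dx ∧ dz ∧ dw
  d(w*(-y + z)) includes (∂/∂w)(w*(-y + z)) dw = (-y + z) dw, which multiplied by dy ∧ dz gives (-y + z) dy ∧ dz ∧ dw
  d(-y*z) includes (∂/∂z)(-y*z) dz = (-y) dz, which multiplied by dy ∧ dw gives (y) dy ∧ dz ∧ dw
Collecting like 3-forms: d(omega) = (-2*x + y) dx ∧ dy ∧ dw + (w - 2*z) dx ∧ dz ∧ dw + (z) dy ∧ dz ∧ dw.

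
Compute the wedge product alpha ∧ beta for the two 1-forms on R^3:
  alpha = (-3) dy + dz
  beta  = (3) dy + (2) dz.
alpha ∧ beta = (-9) dy ∧ dz

Distribute the wedge, using dx_i ∧ dx_j = -dx_j ∧ dx_i and dx_i ∧ dx_i = 0. For each pair (i, j) with i < j, the coefficient of dx_i ∧ dx_j in alpha ∧ beta is (alpha_i * beta_j - alpha_j * beta_i). Collecting: alpha ∧ beta = (-9) dy ∧ dz.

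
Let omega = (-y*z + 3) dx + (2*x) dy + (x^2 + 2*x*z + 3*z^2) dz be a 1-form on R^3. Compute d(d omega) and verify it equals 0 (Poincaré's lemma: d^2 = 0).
d(d omega) = 0

Step 1: d omega = sum_{i<j} (∂f_j/∂x_i - ∂f_i/∂x_j) dx_i ∧ dx_j:
  coeff of dx ∧ dy: z + 2
  coeff of dx ∧ dz: 2*x + y + 2*z
  coeff of dy ∧ dz: 0
Step 2: Apply d again to each 2-form coefficient. The only possible 3-form in R^3 is dx ∧ dy ∧ dz, with coefficient
  ∂(coeff of dy∧dz)/∂x - ∂(coeff of dx∧dz)/∂y + ∂(coeff of dx∧dy)/∂z
  = ∂/∂x (0) - ∂/∂y (2*x + y + 2*z) + ∂/∂z (z + 2).
Each of these terms simplifies to sums of mixed partials that cancel in pairs. The result is 0 (by equality of mixed partials for smooth functions — Schwarz / Clairaut).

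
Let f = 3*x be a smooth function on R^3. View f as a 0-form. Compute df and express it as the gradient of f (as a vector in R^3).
df = (3) dx + (0) dy + (0) dz; grad f = (3, 0, 0)

For a 0-form f, d f = (∂f/∂x) dx + (∂f/∂y) dy + (∂f/∂z) dz. The components of the vector representation are exactly the entries of grad f in Cartesian coordinates:
  ∂f/∂x = 3
  ∂f/∂y = 0
  ∂f/∂z = 0.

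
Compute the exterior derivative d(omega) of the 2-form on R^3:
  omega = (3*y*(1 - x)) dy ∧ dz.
d(omega) = (-3*y) dx ∧ dy ∧ dz

For a 2-form omega = sum_{i<j} g_{ij} dx_i ∧ dx_j, the exterior derivative is
  d(omega) = sum_{i<j} d(g_{ij}) ∧ dx_i ∧ dx_j = sum_{i<j, k} (∂g_{ij}/∂x_k) dx_k ∧ dx_i ∧ dx_j.
Expand each term, using dx_k ∧ dx_i ∧ dx_j = sgn(permutation) dx_{(a)} ∧ dx_{(b)} ∧ dx_{(c)} with (a < b < c) sorted:
  d(3*y*(1 - x)) includes (∂/∂x)(3*y*(1 - x)) dx = (-3*y) dx, which multiplied by dy ∧ dz gives (-3*y) dx ∧ dy ∧ dz
Collecting like 3-forms: d(omega) = (-3*y) dx ∧ dy ∧ dz.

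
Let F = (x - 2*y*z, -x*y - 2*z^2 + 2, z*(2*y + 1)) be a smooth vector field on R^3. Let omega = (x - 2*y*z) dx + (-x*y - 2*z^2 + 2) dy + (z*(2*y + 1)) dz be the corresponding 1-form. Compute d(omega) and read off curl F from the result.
d(omega) = (6*z) dy ∧ dz + (-2*y) dz ∧ dx + (-y + 2*z) dx ∧ dy; curl F = (6*z, -2*y, -y + 2*z)

d omega = sum_{i<j} (∂f_j/∂x_i - ∂f_i/∂x_j) dx_i ∧ dx_j. Under the identification (dy ∧ dz, dz ∧ dx, dx ∧ dy) ↔ (e_x, e_y, e_z), the coefficients are exactly the components of curl F. Compute:
  ∂R/∂y - ∂Q/∂z = (2*z) - (-4*z) = 6*z
  ∂P/∂z - ∂R/∂x = (-2*y) - (0) = -2*y
  ∂Q/∂x - ∂P/∂y = (-y) - (-2*z) = -y + 2*z.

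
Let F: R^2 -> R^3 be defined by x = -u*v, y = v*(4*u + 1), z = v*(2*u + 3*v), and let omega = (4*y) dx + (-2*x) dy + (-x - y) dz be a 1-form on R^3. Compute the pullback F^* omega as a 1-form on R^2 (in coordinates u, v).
F^* omega = (v^2*(-14*u - 6)) du + (2*v*(-7*u^2 - 9*u*v - 2*u - 3*v)) dv

Using F^*(f dg) = (f ∘ F) d(g ∘ F), substitute each coordinate x_i by F_i(u, v) in f_i, and replace dx_i by d F_i = (∂F_i/∂u) du + (∂F_i/∂v) dv.
  For the x component: f_1(F) = 4*v*(4*u + 1); d F_1 = (-v) du + (-u) dv
  For the y component: f_2(F) = 2*u*v; d F_2 = (4*v) du + (4*u + 1) dv
  For the z component: f_3(F) = v*(-3*u - 1); d F_3 = (2*v) du + (2*u + 6*v) dv
Combining and collecting du, dv coefficients:
  coeff of du: v^2*(-14*u - 6)
  coeff of dv: 2*v*(-7*u^2 - 9*u*v - 2*u - 3*v)
F^* omega = (v^2*(-14*u - 6)) du + (2*v*(-7*u^2 - 9*u*v - 2*u - 3*v)) dv.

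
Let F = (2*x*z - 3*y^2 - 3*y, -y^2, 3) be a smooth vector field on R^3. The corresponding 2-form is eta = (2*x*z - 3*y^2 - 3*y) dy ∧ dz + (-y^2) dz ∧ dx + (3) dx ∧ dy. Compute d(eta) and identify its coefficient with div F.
d(eta) = (-2*y + 2*z) dx ∧ dy ∧ dz; div F = -2*y + 2*z

For a 2-form in R^3 of the form above, applying d gives a 3-form with coefficient ∂P/∂x + ∂Q/∂y + ∂R/∂z:
  ∂P/∂x = 2*z
  ∂Q/∂y = -2*y
  ∂R/∂z = 0
Sum = -2*y + 2*z, which is exactly div F.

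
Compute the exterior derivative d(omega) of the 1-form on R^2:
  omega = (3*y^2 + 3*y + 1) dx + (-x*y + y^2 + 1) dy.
d(omega) = (-7*y - 3) dx ∧ dy

For a 1-form omega = sum_i f_i dx_i, the exterior derivative is
  d(omega) = sum_{i < j} (∂f_j/∂x_i - ∂f_i/∂x_j) dx_i ∧ dx_j.
  coefficient of dx ∧ dy: ∂f_2/∂x - ∂f_1/∂y = ∂(-x*y + y^2 + 1)/∂x - ∂(3*y^2 + 3*y + 1)/∂y = -7*y - 3
Assembling: d(omega) = (-7*y - 3) dx ∧ dy.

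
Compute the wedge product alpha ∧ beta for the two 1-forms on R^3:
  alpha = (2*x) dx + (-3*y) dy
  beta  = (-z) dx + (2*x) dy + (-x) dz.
alpha ∧ beta = (4*x^2 - 3*y*z) dx ∧ dy + (-2*x^2) dx ∧ dz + (3*x*y) dy ∧ dz

Distribute the wedge, using dx_i ∧ dx_j = -dx_j ∧ dx_i and dx_i ∧ dx_i = 0. For each pair (i, j) with i < j, the coefficient of dx_i ∧ dx_j in alpha ∧ beta is (alpha_i * beta_j - alpha_j * beta_i). Collecting: alpha ∧ beta = (4*x^2 - 3*y*z) dx ∧ dy + (-2*x^2) dx ∧ dz + (3*x*y) dy ∧ dz.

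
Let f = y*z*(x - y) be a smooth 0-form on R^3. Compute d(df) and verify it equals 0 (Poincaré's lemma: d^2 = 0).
d(df) = 0

Step 1: df = sum_i (∂f/∂x_i) dx_i = (y*z) dx + (z*(x - 2*y)) dy + (y*(x - y)) dz.
Step 2: Apply d again. Using the 1-form formula, the coefficient of dx ∧ dy in d(df) is ∂^2 f/∂x ∂y - ∂^2 f/∂y ∂x = (z) - (z) = 0 (equality of mixed partials for smooth f).
Similarly for dx ∧ dz and dy ∧ dz — all coefficients vanish. So d(df) = 0.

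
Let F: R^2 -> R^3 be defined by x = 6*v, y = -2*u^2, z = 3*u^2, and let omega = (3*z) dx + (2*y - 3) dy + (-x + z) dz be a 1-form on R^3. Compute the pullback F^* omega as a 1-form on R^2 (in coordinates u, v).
F^* omega = (2*u*(17*u^2 - 18*v + 6)) du + (54*u^2) dv

Using F^*(f dg) = (f ∘ F) d(g ∘ F), substitute each coordinate x_i by F_i(u, v) in f_i, and replace dx_i by d F_i = (∂F_i/∂u) du + (∂F_i/∂v) dv.
  For the x component: f_1(F) = 9*u^2; d F_1 = (0) du + (6) dv
  For the y component: f_2(F) = -4*u^2 - 3; d F_2 = (-4*u) du + (0) dv
  For the z component: f_3(F) = 3*u^2 - 6*v; d F_3 = (6*u) du + (0) dv
Combining and collecting du, dv coefficients:
  coeff of du: 2*u*(17*u^2 - 18*v + 6)
  coeff of dv: 54*u^2
F^* omega = (2*u*(17*u^2 - 18*v + 6)) du + (54*u^2) dv.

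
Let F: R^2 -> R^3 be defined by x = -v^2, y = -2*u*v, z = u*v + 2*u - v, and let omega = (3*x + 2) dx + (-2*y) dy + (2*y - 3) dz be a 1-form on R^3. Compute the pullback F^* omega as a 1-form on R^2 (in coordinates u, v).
F^* omega = (-12*u*v^2 - 8*u*v - 3*v - 6) du + (-12*u^2*v + 4*u*v - 3*u + 6*v^3 - 4*v + 3) dv

Using F^*(f dg) = (f ∘ F) d(g ∘ F), substitute each coordinate x_i by F_i(u, v) in f_i, and replace dx_i by d F_i = (∂F_i/∂u) du + (∂F_i/∂v) dv.
  For the x component: f_1(F) = 2 - 3*v^2; d F_1 = (0) du + (-2*v) dv
  For the y component: f_2(F) = 4*u*v; d F_2 = (-2*v) du + (-2*u) dv
  For the z component: f_3(F) = -4*u*v - 3; d F_3 = (v + 2) du + (u - 1) dv
Combining and collecting du, dv coefficients:
  coeff of du: -12*u*v^2 - 8*u*v - 3*v - 6
  coeff of dv: -12*u^2*v + 4*u*v - 3*u + 6*v^3 - 4*v + 3
F^* omega = (-12*u*v^2 - 8*u*v - 3*v - 6) du + (-12*u^2*v + 4*u*v - 3*u + 6*v^3 - 4*v + 3) dv.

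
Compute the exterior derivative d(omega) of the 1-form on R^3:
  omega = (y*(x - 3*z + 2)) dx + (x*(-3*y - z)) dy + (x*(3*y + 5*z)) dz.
d(omega) = (-x - 3*y + 2*z - 2) dx ∧ dy + (6*y + 5*z) dx ∧ dz + (4*x) dy ∧ dz

For a 1-form omega = sum_i f_i dx_i, the exterior derivative is
  d(omega) = sum_{i < j} (∂f_j/∂x_i - ∂f_i/∂x_j) dx_i ∧ dx_j.
  coefficient of dx ∧ dy: ∂f_2/∂x - ∂f_1/∂y = ∂(x*(-3*y - z))/∂x - ∂(y*(x - 3*z + 2))/∂y = -x - 3*y + 2*z - 2
  coefficient of dx ∧ dz: ∂f_3/∂x - ∂f_1/∂z = ∂(x*(3*y + 5*z))/∂x - ∂(y*(x - 3*z + 2))/∂z = 6*y + 5*z
  coefficient of dy ∧ dz: ∂f_3/∂y - ∂f_2/∂z = ∂(x*(3*y + 5*z))/∂y - ∂(x*(-3*y - z))/∂z = 4*x
Assembling: d(omega) = (-x - 3*y + 2*z - 2) dx ∧ dy + (6*y + 5*z) dx ∧ dz + (4*x) dy ∧ dz.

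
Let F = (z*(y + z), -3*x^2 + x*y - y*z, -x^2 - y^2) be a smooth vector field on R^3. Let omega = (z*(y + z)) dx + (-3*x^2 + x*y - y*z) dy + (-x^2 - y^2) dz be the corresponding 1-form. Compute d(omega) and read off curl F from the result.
d(omega) = (-y) dy ∧ dz + (2*x + y + 2*z) dz ∧ dx + (-6*x + y - z) dx ∧ dy; curl F = (-y, 2*x + y + 2*z, -6*x + y - z)

d omega = sum_{i<j} (∂f_j/∂x_i - ∂f_i/∂x_j) dx_i ∧ dx_j. Under the identification (dy ∧ dz, dz ∧ dx, dx ∧ dy) ↔ (e_x, e_y, e_z), the coefficients are exactly the components of curl F. Compute:
  ∂R/∂y - ∂Q/∂z = (-2*y) - (-y) = -y
  ∂P/∂z - ∂R/∂x = (y + 2*z) - (-2*x) = 2*x + y + 2*z
  ∂Q/∂x - ∂P/∂y = (-6*x + y) - (z) = -6*x + y - z.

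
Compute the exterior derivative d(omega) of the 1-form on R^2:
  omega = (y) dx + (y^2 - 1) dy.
d(omega) = (-1) dx ∧ dy

For a 1-form omega = sum_i f_i dx_i, the exterior derivative is
  d(omega) = sum_{i < j} (∂f_j/∂x_i - ∂f_i/∂x_j) dx_i ∧ dx_j.
  coefficient of dx ∧ dy: ∂f_2/∂x - ∂f_1/∂y = ∂(y^2 - 1)/∂x - ∂(y)/∂y = -1
Assembling: d(omega) = (-1) dx ∧ dy.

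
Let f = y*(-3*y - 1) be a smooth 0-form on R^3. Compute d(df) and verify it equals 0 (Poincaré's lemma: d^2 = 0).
d(df) = 0

Step 1: df = sum_i (∂f/∂x_i) dx_i = (0) dx + (-6*y - 1) dy + (0) dz.
Step 2: Apply d again. Using the 1-form formula, the coefficient of dx ∧ dy in d(df) is ∂^2 f/∂x ∂y - ∂^2 f/∂y ∂x = (0) - (0) = 0 (equality of mixed partials for smooth f).
Similarly for dx ∧ dz and dy ∧ dz — all coefficients vanish. So d(df) = 0.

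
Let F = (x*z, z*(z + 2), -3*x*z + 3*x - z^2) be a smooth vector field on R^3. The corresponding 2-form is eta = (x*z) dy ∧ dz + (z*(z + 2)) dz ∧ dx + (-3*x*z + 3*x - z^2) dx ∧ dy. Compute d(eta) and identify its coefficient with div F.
d(eta) = (-3*x - z) dx ∧ dy ∧ dz; div F = -3*x - z

For a 2-form in R^3 of the form above, applying d gives a 3-form with coefficient ∂P/∂x + ∂Q/∂y + ∂R/∂z:
  ∂P/∂x = z
  ∂Q/∂y = 0
  ∂R/∂z = -3*x - 2*z
Sum = -3*x - z, which is exactly div F.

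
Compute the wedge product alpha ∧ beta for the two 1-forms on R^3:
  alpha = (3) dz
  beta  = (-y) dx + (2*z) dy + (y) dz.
alpha ∧ beta = (3*y) dx ∧ dz + (-6*z) dy ∧ dz

Distribute the wedge, using dx_i ∧ dx_j = -dx_j ∧ dx_i and dx_i ∧ dx_i = 0. For each pair (i, j) with i < j, the coefficient of dx_i ∧ dx_j in alpha ∧ beta is (alpha_i * beta_j - alpha_j * beta_i). Collecting: alpha ∧ beta = (3*y) dx ∧ dz + (-6*z) dy ∧ dz.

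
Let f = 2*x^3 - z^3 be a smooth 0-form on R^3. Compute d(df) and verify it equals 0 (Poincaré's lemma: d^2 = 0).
d(df) = 0

Step 1: df = sum_i (∂f/∂x_i) dx_i = (6*x^2) dx + (0) dy + (-3*z^2) dz.
Step 2: Apply d again. Using the 1-form formula, the coefficient of dx ∧ dy in d(df) is ∂^2 f/∂x ∂y - ∂^2 f/∂y ∂x = (0) - (0) = 0 (equality of mixed partials for smooth f).
Similarly for dx ∧ dz and dy ∧ dz — all coefficients vanish. So d(df) = 0.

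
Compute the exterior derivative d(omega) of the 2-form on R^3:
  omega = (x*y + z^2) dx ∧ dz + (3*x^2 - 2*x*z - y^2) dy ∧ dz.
d(omega) = (5*x - 2*z) dx ∧ dy ∧ dz

For a 2-form omega = sum_{i<j} g_{ij} dx_i ∧ dx_j, the exterior derivative is
  d(omega) = sum_{i<j} d(g_{ij}) ∧ dx_i ∧ dx_j = sum_{i<j, k} (∂g_{ij}/∂x_k) dx_k ∧ dx_i ∧ dx_j.
Expand each term, using dx_k ∧ dx_i ∧ dx_j = sgn(permutation) dx_{(a)} ∧ dx_{(b)} ∧ dx_{(c)} with (a < b < c) sorted:
  d(x*y + z^2) includes (∂/∂y)(x*y + z^2) dy = (x) dy, which multiplied by dx ∧ dz gives (-x) dx ∧ dy ∧ dz
  d(3*x^2 - 2*x*z - y^2) includes (∂/∂x)(3*x^2 - 2*x*z - y^2) dx = (6*x - 2*z) dx, which multiplied by dy ∧ dz gives (6*x - 2*z) dx ∧ dy ∧ dz
Collecting like 3-forms: d(omega) = (5*x - 2*z) dx ∧ dy ∧ dz.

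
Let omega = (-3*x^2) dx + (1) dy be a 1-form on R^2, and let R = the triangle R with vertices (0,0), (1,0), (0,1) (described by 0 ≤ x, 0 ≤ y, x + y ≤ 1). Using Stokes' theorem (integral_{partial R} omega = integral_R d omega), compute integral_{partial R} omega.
integral_(partial R) omega = 0

Stokes: integral_partial_R omega = integral_R d omega with d omega = (∂Q/∂x - ∂P/∂y) dx ∧ dy.
  ∂Q/∂x = 0
  ∂P/∂y = 0
  integrand = ∂Q/∂x - ∂P/∂y = 0.
Integrating over R: integral_0^1 integral_0^{1-x} (0) dy dx = 0.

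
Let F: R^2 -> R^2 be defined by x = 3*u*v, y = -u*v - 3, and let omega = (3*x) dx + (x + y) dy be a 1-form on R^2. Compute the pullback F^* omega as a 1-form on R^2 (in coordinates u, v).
F^* omega = (v*(25*u*v + 3)) du + (u*(25*u*v + 3)) dv

Using F^*(f dg) = (f ∘ F) d(g ∘ F), substitute each coordinate x_i by F_i(u, v) in f_i, and replace dx_i by d F_i = (∂F_i/∂u) du + (∂F_i/∂v) dv.
  For the x component: f_1(F) = 9*u*v; d F_1 = (3*v) du + (3*u) dv
  For the y component: f_2(F) = 2*u*v - 3; d F_2 = (-v) du + (-u) dv
Combining and collecting du, dv coefficients:
  coeff of du: v*(25*u*v + 3)
  coeff of dv: u*(25*u*v + 3)
F^* omega = (v*(25*u*v + 3)) du + (u*(25*u*v + 3)) dv.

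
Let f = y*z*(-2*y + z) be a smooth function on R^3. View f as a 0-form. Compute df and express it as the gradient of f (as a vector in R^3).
df = (0) dx + (z*(-4*y + z)) dy + (2*y*(-y + z)) dz; grad f = (0, z*(-4*y + z), 2*y*(-y + z))

For a 0-form f, d f = (∂f/∂x) dx + (∂f/∂y) dy + (∂f/∂z) dz. The components of the vector representation are exactly the entries of grad f in Cartesian coordinates:
  ∂f/∂x = 0
  ∂f/∂y = z*(-4*y + z)
  ∂f/∂z = 2*y*(-y + z).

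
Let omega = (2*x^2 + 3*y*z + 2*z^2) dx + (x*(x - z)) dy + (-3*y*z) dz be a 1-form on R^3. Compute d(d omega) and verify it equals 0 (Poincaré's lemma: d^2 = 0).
d(d omega) = 0

Step 1: d omega = sum_{i<j} (∂f_j/∂x_i - ∂f_i/∂x_j) dx_i ∧ dx_j:
  coeff of dx ∧ dy: 2*x - 4*z
  coeff of dx ∧ dz: -3*y - 4*z
  coeff of dy ∧ dz: x - 3*z
Step 2: Apply d again to each 2-form coefficient. The only possible 3-form in R^3 is dx ∧ dy ∧ dz, with coefficient
  ∂(coeff of dy∧dz)/∂x - ∂(coeff of dx∧dz)/∂y + ∂(coeff of dx∧dy)/∂z
  = ∂/∂x (x - 3*z) - ∂/∂y (-3*y - 4*z) + ∂/∂z (2*x - 4*z).
Each of these terms simplifies to sums of mixed partials that cancel in pairs. The result is 0 (by equality of mixed partials for smooth functions — Schwarz / Clairaut).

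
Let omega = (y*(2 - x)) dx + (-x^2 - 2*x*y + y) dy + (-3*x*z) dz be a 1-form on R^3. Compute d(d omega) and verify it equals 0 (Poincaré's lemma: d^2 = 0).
d(d omega) = 0

Step 1: d omega = sum_{i<j} (∂f_j/∂x_i - ∂f_i/∂x_j) dx_i ∧ dx_j:
  coeff of dx ∧ dy: -x - 2*y - 2
  coeff of dx ∧ dz: -3*z
  coeff of dy ∧ dz: 0
Step 2: Apply d again to each 2-form coefficient. The only possible 3-form in R^3 is dx ∧ dy ∧ dz, with coefficient
  ∂(coeff of dy∧dz)/∂x - ∂(coeff of dx∧dz)/∂y + ∂(coeff of dx∧dy)/∂z
  = ∂/∂x (0) - ∂/∂y (-3*z) + ∂/∂z (-x - 2*y - 2).
Each of these terms simplifies to sums of mixed partials that cancel in pairs. The result is 0 (by equality of mixed partials for smooth functions — Schwarz / Clairaut).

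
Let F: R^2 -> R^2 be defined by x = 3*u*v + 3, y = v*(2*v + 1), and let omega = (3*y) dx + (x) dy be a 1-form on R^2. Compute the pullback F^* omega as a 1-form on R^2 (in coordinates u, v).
F^* omega = (v^2*(18*v + 9)) du + (30*u*v^2 + 12*u*v + 12*v + 3) dv

Using F^*(f dg) = (f ∘ F) d(g ∘ F), substitute each coordinate x_i by F_i(u, v) in f_i, and replace dx_i by d F_i = (∂F_i/∂u) du + (∂F_i/∂v) dv.
  For the x component: f_1(F) = 3*v*(2*v + 1); d F_1 = (3*v) du + (3*u) dv
  For the y component: f_2(F) = 3*u*v + 3; d F_2 = (0) du + (4*v + 1) dv
Combining and collecting du, dv coefficients:
  coeff of du: v^2*(18*v + 9)
  coeff of dv: 30*u*v^2 + 12*u*v + 12*v + 3
F^* omega = (v^2*(18*v + 9)) du + (30*u*v^2 + 12*u*v + 12*v + 3) dv.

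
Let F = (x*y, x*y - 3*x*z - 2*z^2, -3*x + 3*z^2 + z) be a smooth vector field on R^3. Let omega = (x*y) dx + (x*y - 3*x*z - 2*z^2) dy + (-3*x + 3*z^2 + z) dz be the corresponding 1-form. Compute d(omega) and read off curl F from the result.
d(omega) = (3*x + 4*z) dy ∧ dz + (3) dz ∧ dx + (-x + y - 3*z) dx ∧ dy; curl F = (3*x + 4*z, 3, -x + y - 3*z)

d omega = sum_{i<j} (∂f_j/∂x_i - ∂f_i/∂x_j) dx_i ∧ dx_j. Under the identification (dy ∧ dz, dz ∧ dx, dx ∧ dy) ↔ (e_x, e_y, e_z), the coefficients are exactly the components of curl F. Compute:
  ∂R/∂y - ∂Q/∂z = (0) - (-3*x - 4*z) = 3*x + 4*z
  ∂P/∂z - ∂R/∂x = (0) - (-3) = 3
  ∂Q/∂x - ∂P/∂y = (y - 3*z) - (x) = -x + y - 3*z.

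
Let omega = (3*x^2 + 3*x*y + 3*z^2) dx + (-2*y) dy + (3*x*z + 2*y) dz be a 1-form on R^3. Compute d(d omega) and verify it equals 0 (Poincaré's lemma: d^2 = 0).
d(d omega) = 0

Step 1: d omega = sum_{i<j} (∂f_j/∂x_i - ∂f_i/∂x_j) dx_i ∧ dx_j:
  coeff of dx ∧ dy: -3*x
  coeff of dx ∧ dz: -3*z
  coeff of dy ∧ dz: 2
Step 2: Apply d again to each 2-form coefficient. The only possible 3-form in R^3 is dx ∧ dy ∧ dz, with coefficient
  ∂(coeff of dy∧dz)/∂x - ∂(coeff of dx∧dz)/∂y + ∂(coeff of dx∧dy)/∂z
  = ∂/∂x (2) - ∂/∂y (-3*z) + ∂/∂z (-3*x).
Each of these terms simplifies to sums of mixed partials that cancel in pairs. The result is 0 (by equality of mixed partials for smooth functions — Schwarz / Clairaut).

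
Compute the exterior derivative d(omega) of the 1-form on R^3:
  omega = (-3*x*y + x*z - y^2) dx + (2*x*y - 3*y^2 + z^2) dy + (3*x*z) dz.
d(omega) = (3*x + 4*y) dx ∧ dy + (-x + 3*z) dx ∧ dz + (-2*z) dy ∧ dz

For a 1-form omega = sum_i f_i dx_i, the exterior derivative is
  d(omega) = sum_{i < j} (∂f_j/∂x_i - ∂f_i/∂x_j) dx_i ∧ dx_j.
  coefficient of dx ∧ dy: ∂f_2/∂x - ∂f_1/∂y = ∂(2*x*y - 3*y^2 + z^2)/∂x - ∂(-3*x*y + x*z - y^2)/∂y = 3*x + 4*y
  coefficient of dx ∧ dz: ∂f_3/∂x - ∂f_1/∂z = ∂(3*x*z)/∂x - ∂(-3*x*y + x*z - y^2)/∂z = -x + 3*z
  coefficient of dy ∧ dz: ∂f_3/∂y - ∂f_2/∂z = ∂(3*x*z)/∂y - ∂(2*x*y - 3*y^2 + z^2)/∂z = -2*z
Assembling: d(omega) = (3*x + 4*y) dx ∧ dy + (-x + 3*z) dx ∧ dz + (-2*z) dy ∧ dz.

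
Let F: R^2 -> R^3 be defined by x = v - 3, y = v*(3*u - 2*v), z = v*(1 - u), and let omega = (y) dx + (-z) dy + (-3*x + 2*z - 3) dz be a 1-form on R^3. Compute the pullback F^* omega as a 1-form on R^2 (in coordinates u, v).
F^* omega = (v*(5*u*v - 2*v - 6)) du + (5*u^2*v - 4*u*v^2 - u*v - 6*u + 2*v^2 - v + 6) dv

Using F^*(f dg) = (f ∘ F) d(g ∘ F), substitute each coordinate x_i by F_i(u, v) in f_i, and replace dx_i by d F_i = (∂F_i/∂u) du + (∂F_i/∂v) dv.
  For the x component: f_1(F) = v*(3*u - 2*v); d F_1 = (0) du + (1) dv
  For the y component: f_2(F) = v*(u - 1); d F_2 = (3*v) du + (3*u - 4*v) dv
  For the z component: f_3(F) = -2*u*v - v + 6; d F_3 = (-v) du + (1 - u) dv
Combining and collecting du, dv coefficients:
  coeff of du: v*(5*u*v - 2*v - 6)
  coeff of dv: 5*u^2*v - 4*u*v^2 - u*v - 6*u + 2*v^2 - v + 6
F^* omega = (v*(5*u*v - 2*v - 6)) du + (5*u^2*v - 4*u*v^2 - u*v - 6*u + 2*v^2 - v + 6) dv.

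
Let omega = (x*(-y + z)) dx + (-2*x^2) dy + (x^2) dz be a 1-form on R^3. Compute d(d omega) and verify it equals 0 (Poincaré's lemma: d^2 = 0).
d(d omega) = 0

Step 1: d omega = sum_{i<j} (∂f_j/∂x_i - ∂f_i/∂x_j) dx_i ∧ dx_j:
  coeff of dx ∧ dy: -3*x
  coeff of dx ∧ dz: x
  coeff of dy ∧ dz: 0
Step 2: Apply d again to each 2-form coefficient. The only possible 3-form in R^3 is dx ∧ dy ∧ dz, with coefficient
  ∂(coeff of dy∧dz)/∂x - ∂(coeff of dx∧dz)/∂y + ∂(coeff of dx∧dy)/∂z
  = ∂/∂x (0) - ∂/∂y (x) + ∂/∂z (-3*x).
Each of these terms simplifies to sums of mixed partials that cancel in pairs. The result is 0 (by equality of mixed partials for smooth functions — Schwarz / Clairaut).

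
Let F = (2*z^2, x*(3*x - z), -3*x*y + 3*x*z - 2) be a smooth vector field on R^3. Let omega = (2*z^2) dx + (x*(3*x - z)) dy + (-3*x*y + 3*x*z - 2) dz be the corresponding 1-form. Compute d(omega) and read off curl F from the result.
d(omega) = (-2*x) dy ∧ dz + (3*y + z) dz ∧ dx + (6*x - z) dx ∧ dy; curl F = (-2*x, 3*y + z, 6*x - z)

d omega = sum_{i<j} (∂f_j/∂x_i - ∂f_i/∂x_j) dx_i ∧ dx_j. Under the identification (dy ∧ dz, dz ∧ dx, dx ∧ dy) ↔ (e_x, e_y, e_z), the coefficients are exactly the components of curl F. Compute:
  ∂R/∂y - ∂Q/∂z = (-3*x) - (-x) = -2*x
  ∂P/∂z - ∂R/∂x = (4*z) - (-3*y + 3*z) = 3*y + z
  ∂Q/∂x - ∂P/∂y = (6*x - z) - (0) = 6*x - z.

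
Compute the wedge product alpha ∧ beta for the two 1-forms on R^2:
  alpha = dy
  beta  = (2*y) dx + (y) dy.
alpha ∧ beta = (-2*y) dx ∧ dy

Distribute the wedge, using dx_i ∧ dx_j = -dx_j ∧ dx_i and dx_i ∧ dx_i = 0. For each pair (i, j) with i < j, the coefficient of dx_i ∧ dx_j in alpha ∧ beta is (alpha_i * beta_j - alpha_j * beta_i). Collecting: alpha ∧ beta = (-2*y) dx ∧ dy.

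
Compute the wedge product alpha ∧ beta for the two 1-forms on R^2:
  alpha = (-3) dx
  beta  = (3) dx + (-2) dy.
alpha ∧ beta = (6) dx ∧ dy

Distribute the wedge, using dx_i ∧ dx_j = -dx_j ∧ dx_i and dx_i ∧ dx_i = 0. For each pair (i, j) with i < j, the coefficient of dx_i ∧ dx_j in alpha ∧ beta is (alpha_i * beta_j - alpha_j * beta_i). Collecting: alpha ∧ beta = (6) dx ∧ dy.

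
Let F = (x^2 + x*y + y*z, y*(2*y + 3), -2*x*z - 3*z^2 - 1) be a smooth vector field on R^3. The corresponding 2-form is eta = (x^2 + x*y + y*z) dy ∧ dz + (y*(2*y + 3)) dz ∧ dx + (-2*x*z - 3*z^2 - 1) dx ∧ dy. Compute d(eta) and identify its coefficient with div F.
d(eta) = (5*y - 6*z + 3) dx ∧ dy ∧ dz; div F = 5*y - 6*z + 3

For a 2-form in R^3 of the form above, applying d gives a 3-form with coefficient ∂P/∂x + ∂Q/∂y + ∂R/∂z:
  ∂P/∂x = 2*x + y
  ∂Q/∂y = 4*y + 3
  ∂R/∂z = -2*x - 6*z
Sum = 5*y - 6*z + 3, which is exactly div F.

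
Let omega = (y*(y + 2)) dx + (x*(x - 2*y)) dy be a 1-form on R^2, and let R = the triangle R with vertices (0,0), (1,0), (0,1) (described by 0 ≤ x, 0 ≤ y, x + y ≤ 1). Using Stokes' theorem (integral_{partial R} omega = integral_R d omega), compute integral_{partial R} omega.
integral_(partial R) omega = -4/3

Stokes: integral_partial_R omega = integral_R d omega with d omega = (∂Q/∂x - ∂P/∂y) dx ∧ dy.
  ∂Q/∂x = 2*x - 2*y
  ∂P/∂y = 2*y + 2
  integrand = ∂Q/∂x - ∂P/∂y = 2*x - 4*y - 2.
Integrating over R: integral_0^1 integral_0^{1-x} (2*x - 4*y - 2) dy dx = -4/3.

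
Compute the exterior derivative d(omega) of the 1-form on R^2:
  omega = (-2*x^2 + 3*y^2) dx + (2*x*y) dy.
d(omega) = (-4*y) dx ∧ dy

For a 1-form omega = sum_i f_i dx_i, the exterior derivative is
  d(omega) = sum_{i < j} (∂f_j/∂x_i - ∂f_i/∂x_j) dx_i ∧ dx_j.
  coefficient of dx ∧ dy: ∂f_2/∂x - ∂f_1/∂y = ∂(2*x*y)/∂x - ∂(-2*x^2 + 3*y^2)/∂y = -4*y
Assembling: d(omega) = (-4*y) dx ∧ dy.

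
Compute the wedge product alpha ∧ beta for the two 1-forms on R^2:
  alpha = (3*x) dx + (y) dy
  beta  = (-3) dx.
alpha ∧ beta = (3*y) dx ∧ dy

Distribute the wedge, using dx_i ∧ dx_j = -dx_j ∧ dx_i and dx_i ∧ dx_i = 0. For each pair (i, j) with i < j, the coefficient of dx_i ∧ dx_j in alpha ∧ beta is (alpha_i * beta_j - alpha_j * beta_i). Collecting: alpha ∧ beta = (3*y) dx ∧ dy.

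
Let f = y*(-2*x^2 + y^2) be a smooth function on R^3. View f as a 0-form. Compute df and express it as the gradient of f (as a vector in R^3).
df = (-4*x*y) dx + (-2*x^2 + 3*y^2) dy + (0) dz; grad f = (-4*x*y, -2*x^2 + 3*y^2, 0)

For a 0-form f, d f = (∂f/∂x) dx + (∂f/∂y) dy + (∂f/∂z) dz. The components of the vector representation are exactly the entries of grad f in Cartesian coordinates:
  ∂f/∂x = -4*x*y
  ∂f/∂y = -2*x^2 + 3*y^2
  ∂f/∂z = 0.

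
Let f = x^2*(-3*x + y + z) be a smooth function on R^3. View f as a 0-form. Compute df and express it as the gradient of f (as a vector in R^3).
df = (x*(-9*x + 2*y + 2*z)) dx + (x^2) dy + (x^2) dz; grad f = (x*(-9*x + 2*y + 2*z), x^2, x^2)

For a 0-form f, d f = (∂f/∂x) dx + (∂f/∂y) dy + (∂f/∂z) dz. The components of the vector representation are exactly the entries of grad f in Cartesian coordinates:
  ∂f/∂x = x*(-9*x + 2*y + 2*z)
  ∂f/∂y = x^2
  ∂f/∂z = x^2.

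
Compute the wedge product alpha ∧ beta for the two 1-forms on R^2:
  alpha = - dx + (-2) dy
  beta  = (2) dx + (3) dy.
alpha ∧ beta = (1) dx ∧ dy

Distribute the wedge, using dx_i ∧ dx_j = -dx_j ∧ dx_i and dx_i ∧ dx_i = 0. For each pair (i, j) with i < j, the coefficient of dx_i ∧ dx_j in alpha ∧ beta is (alpha_i * beta_j - alpha_j * beta_i). Collecting: alpha ∧ beta = (1) dx ∧ dy.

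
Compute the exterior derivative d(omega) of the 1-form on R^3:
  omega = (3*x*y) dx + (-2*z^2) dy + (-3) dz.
d(omega) = (-3*x) dx ∧ dy + (4*z) dy ∧ dz

For a 1-form omega = sum_i f_i dx_i, the exterior derivative is
  d(omega) = sum_{i < j} (∂f_j/∂x_i - ∂f_i/∂x_j) dx_i ∧ dx_j.
  coefficient of dx ∧ dy: ∂f_2/∂x - ∂f_1/∂y = ∂(-2*z^2)/∂x - ∂(3*x*y)/∂y = -3*x
  coefficient of dy ∧ dz: ∂f_3/∂y - ∂f_2/∂z = ∂(-3)/∂y - ∂(-2*z^2)/∂z = 4*z
Assembling: d(omega) = (-3*x) dx ∧ dy + (4*z) dy ∧ dz.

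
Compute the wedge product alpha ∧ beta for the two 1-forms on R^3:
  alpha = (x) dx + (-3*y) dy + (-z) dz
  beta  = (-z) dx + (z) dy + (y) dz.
alpha ∧ beta = (z*(x - 3*y)) dx ∧ dy + (x*y - z^2) dx ∧ dz + (-3*y^2 + z^2) dy ∧ dz

Distribute the wedge, using dx_i ∧ dx_j = -dx_j ∧ dx_i and dx_i ∧ dx_i = 0. For each pair (i, j) with i < j, the coefficient of dx_i ∧ dx_j in alpha ∧ beta is (alpha_i * beta_j - alpha_j * beta_i). Collecting: alpha ∧ beta = (z*(x - 3*y)) dx ∧ dy + (x*y - z^2) dx ∧ dz + (-3*y^2 + z^2) dy ∧ dz.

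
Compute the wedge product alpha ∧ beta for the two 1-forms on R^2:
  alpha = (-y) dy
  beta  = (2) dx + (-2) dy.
alpha ∧ beta = (2*y) dx ∧ dy

Distribute the wedge, using dx_i ∧ dx_j = -dx_j ∧ dx_i and dx_i ∧ dx_i = 0. For each pair (i, j) with i < j, the coefficient of dx_i ∧ dx_j in alpha ∧ beta is (alpha_i * beta_j - alpha_j * beta_i). Collecting: alpha ∧ beta = (2*y) dx ∧ dy.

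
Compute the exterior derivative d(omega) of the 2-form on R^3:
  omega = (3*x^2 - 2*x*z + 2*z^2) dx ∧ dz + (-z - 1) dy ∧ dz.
d(omega) = 0

For a 2-form omega = sum_{i<j} g_{ij} dx_i ∧ dx_j, the exterior derivative is
  d(omega) = sum_{i<j} d(g_{ij}) ∧ dx_i ∧ dx_j = sum_{i<j, k} (∂g_{ij}/∂x_k) dx_k ∧ dx_i ∧ dx_j.
Expand each term, using dx_k ∧ dx_i ∧ dx_j = sgn(permutation) dx_{(a)} ∧ dx_{(b)} ∧ dx_{(c)} with (a < b < c) sorted:

Collecting like 3-forms: d(omega) = 0.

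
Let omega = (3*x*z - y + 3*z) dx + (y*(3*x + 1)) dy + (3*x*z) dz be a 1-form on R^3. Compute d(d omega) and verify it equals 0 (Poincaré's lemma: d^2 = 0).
d(d omega) = 0

Step 1: d omega = sum_{i<j} (∂f_j/∂x_i - ∂f_i/∂x_j) dx_i ∧ dx_j:
  coeff of dx ∧ dy: 3*y + 1
  coeff of dx ∧ dz: -3*x + 3*z - 3
  coeff of dy ∧ dz: 0
Step 2: Apply d again to each 2-form coefficient. The only possible 3-form in R^3 is dx ∧ dy ∧ dz, with coefficient
  ∂(coeff of dy∧dz)/∂x - ∂(coeff of dx∧dz)/∂y + ∂(coeff of dx∧dy)/∂z
  = ∂/∂x (0) - ∂/∂y (-3*x + 3*z - 3) + ∂/∂z (3*y + 1).
Each of these terms simplifies to sums of mixed partials that cancel in pairs. The result is 0 (by equality of mixed partials for smooth functions — Schwarz / Clairaut).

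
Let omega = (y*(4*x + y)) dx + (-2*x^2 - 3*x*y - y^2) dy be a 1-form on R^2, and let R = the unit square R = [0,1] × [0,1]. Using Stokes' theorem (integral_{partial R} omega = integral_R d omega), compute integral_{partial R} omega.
integral_(partial R) omega = -13/2

Stokes: integral_partial_R omega = integral_R d omega with d omega = (∂Q/∂x - ∂P/∂y) dx ∧ dy.
  ∂Q/∂x = -4*x - 3*y
  ∂P/∂y = 4*x + 2*y
  integrand = ∂Q/∂x - ∂P/∂y = -8*x - 5*y.
Integrating over R: integral_0^1 integral_0^1 (-8*x - 5*y) dx dy = -13/2.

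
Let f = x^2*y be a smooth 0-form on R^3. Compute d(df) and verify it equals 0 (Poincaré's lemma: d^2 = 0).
d(df) = 0

Step 1: df = sum_i (∂f/∂x_i) dx_i = (2*x*y) dx + (x^2) dy + (0) dz.
Step 2: Apply d again. Using the 1-form formula, the coefficient of dx ∧ dy in d(df) is ∂^2 f/∂x ∂y - ∂^2 f/∂y ∂x = (2*x) - (2*x) = 0 (equality of mixed partials for smooth f).
Similarly for dx ∧ dz and dy ∧ dz — all coefficients vanish. So d(df) = 0.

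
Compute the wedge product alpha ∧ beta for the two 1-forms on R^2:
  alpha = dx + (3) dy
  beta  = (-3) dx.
alpha ∧ beta = (9) dx ∧ dy

Distribute the wedge, using dx_i ∧ dx_j = -dx_j ∧ dx_i and dx_i ∧ dx_i = 0. For each pair (i, j) with i < j, the coefficient of dx_i ∧ dx_j in alpha ∧ beta is (alpha_i * beta_j - alpha_j * beta_i). Collecting: alpha ∧ beta = (9) dx ∧ dy.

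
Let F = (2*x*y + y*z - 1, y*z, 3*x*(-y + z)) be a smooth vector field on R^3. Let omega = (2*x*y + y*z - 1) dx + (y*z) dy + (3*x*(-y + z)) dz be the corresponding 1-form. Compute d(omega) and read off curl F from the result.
d(omega) = (-3*x - y) dy ∧ dz + (4*y - 3*z) dz ∧ dx + (-2*x - z) dx ∧ dy; curl F = (-3*x - y, 4*y - 3*z, -2*x - z)

d omega = sum_{i<j} (∂f_j/∂x_i - ∂f_i/∂x_j) dx_i ∧ dx_j. Under the identification (dy ∧ dz, dz ∧ dx, dx ∧ dy) ↔ (e_x, e_y, e_z), the coefficients are exactly the components of curl F. Compute:
  ∂R/∂y - ∂Q/∂z = (-3*x) - (y) = -3*x - y
  ∂P/∂z - ∂R/∂x = (y) - (-3*y + 3*z) = 4*y - 3*z
  ∂Q/∂x - ∂P/∂y = (0) - (2*x + z) = -2*x - z.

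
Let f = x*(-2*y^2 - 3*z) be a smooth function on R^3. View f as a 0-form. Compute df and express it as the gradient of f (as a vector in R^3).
df = (-2*y^2 - 3*z) dx + (-4*x*y) dy + (-3*x) dz; grad f = (-2*y^2 - 3*z, -4*x*y, -3*x)

For a 0-form f, d f = (∂f/∂x) dx + (∂f/∂y) dy + (∂f/∂z) dz. The components of the vector representation are exactly the entries of grad f in Cartesian coordinates:
  ∂f/∂x = -2*y^2 - 3*z
  ∂f/∂y = -4*x*y
  ∂f/∂z = -3*x.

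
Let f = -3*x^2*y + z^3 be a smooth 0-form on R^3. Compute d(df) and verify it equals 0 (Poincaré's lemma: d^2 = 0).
d(df) = 0

Step 1: df = sum_i (∂f/∂x_i) dx_i = (-6*x*y) dx + (-3*x^2) dy + (3*z^2) dz.
Step 2: Apply d again. Using the 1-form formula, the coefficient of dx ∧ dy in d(df) is ∂^2 f/∂x ∂y - ∂^2 f/∂y ∂x = (-6*x) - (-6*x) = 0 (equality of mixed partials for smooth f).
Similarly for dx ∧ dz and dy ∧ dz — all coefficients vanish. So d(df) = 0.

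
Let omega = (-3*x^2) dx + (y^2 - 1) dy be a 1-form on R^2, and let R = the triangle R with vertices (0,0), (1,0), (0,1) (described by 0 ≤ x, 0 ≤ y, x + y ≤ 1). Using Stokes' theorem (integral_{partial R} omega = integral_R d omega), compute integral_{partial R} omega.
integral_(partial R) omega = 0

Stokes: integral_partial_R omega = integral_R d omega with d omega = (∂Q/∂x - ∂P/∂y) dx ∧ dy.
  ∂Q/∂x = 0
  ∂P/∂y = 0
  integrand = ∂Q/∂x - ∂P/∂y = 0.
Integrating over R: integral_0^1 integral_0^{1-x} (0) dy dx = 0.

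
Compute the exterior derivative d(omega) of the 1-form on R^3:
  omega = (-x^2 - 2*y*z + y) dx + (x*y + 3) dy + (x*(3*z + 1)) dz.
d(omega) = (y + 2*z - 1) dx ∧ dy + (2*y + 3*z + 1) dx ∧ dz

For a 1-form omega = sum_i f_i dx_i, the exterior derivative is
  d(omega) = sum_{i < j} (∂f_j/∂x_i - ∂f_i/∂x_j) dx_i ∧ dx_j.
  coefficient of dx ∧ dy: ∂f_2/∂x - ∂f_1/∂y = ∂(x*y + 3)/∂x - ∂(-x^2 - 2*y*z + y)/∂y = y + 2*z - 1
  coefficient of dx ∧ dz: ∂f_3/∂x - ∂f_1/∂z = ∂(x*(3*z + 1))/∂x - ∂(-x^2 - 2*y*z + y)/∂z = 2*y + 3*z + 1
Assembling: d(omega) = (y + 2*z - 1) dx ∧ dy + (2*y + 3*z + 1) dx ∧ dz.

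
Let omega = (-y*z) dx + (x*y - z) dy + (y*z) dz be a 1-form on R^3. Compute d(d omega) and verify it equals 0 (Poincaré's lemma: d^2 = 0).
d(d omega) = 0

Step 1: d omega = sum_{i<j} (∂f_j/∂x_i - ∂f_i/∂x_j) dx_i ∧ dx_j:
  coeff of dx ∧ dy: y + z
  coeff of dx ∧ dz: y
  coeff of dy ∧ dz: z + 1
Step 2: Apply d again to each 2-form coefficient. The only possible 3-form in R^3 is dx ∧ dy ∧ dz, with coefficient
  ∂(coeff of dy∧dz)/∂x - ∂(coeff of dx∧dz)/∂y + ∂(coeff of dx∧dy)/∂z
  = ∂/∂x (z + 1) - ∂/∂y (y) + ∂/∂z (y + z).
Each of these terms simplifies to sums of mixed partials that cancel in pairs. The result is 0 (by equality of mixed partials for smooth functions — Schwarz / Clairaut).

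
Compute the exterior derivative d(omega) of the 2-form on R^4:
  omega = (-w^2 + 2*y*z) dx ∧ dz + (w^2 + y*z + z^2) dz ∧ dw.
d(omega) = (-2*z) dx ∧ dy ∧ dz + (-2*w) dx ∧ dz ∧ dw + (z) dy ∧ dz ∧ dw

For a 2-form omega = sum_{i<j} g_{ij} dx_i ∧ dx_j, the exterior derivative is
  d(omega) = sum_{i<j} d(g_{ij}) ∧ dx_i ∧ dx_j = sum_{i<j, k} (∂g_{ij}/∂x_k) dx_k ∧ dx_i ∧ dx_j.
Expand each term, using dx_k ∧ dx_i ∧ dx_j = sgn(permutation) dx_{(a)} ∧ dx_{(b)} ∧ dx_{(c)} with (a < b < c) sorted:
  d(-w^2 + 2*y*z) includes (∂/∂y)(-w^2 + 2*y*z) dy = (2*z) dy, which multiplied by dx ∧ dz gives (-2*z) dx ∧ dy ∧ dz
  d(-w^2 + 2*y*z) includes (∂/∂w)(-w^2 + 2*y*z) dw = (-2*w) dw, which multiplied by dx ∧ dz gives (-2*w) dx ∧ dz ∧ dw
  d(w^2 + y*z + z^2) includes (∂/∂y)(w^2 + y*z + z^2) dy = (z) dy, which multiplied by dz ∧ dw gives (z) dy ∧ dz ∧ dw
Collecting like 3-forms: d(omega) = (-2*z) dx ∧ dy ∧ dz + (-2*w) dx ∧ dz ∧ dw + (z) dy ∧ dz ∧ dw.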